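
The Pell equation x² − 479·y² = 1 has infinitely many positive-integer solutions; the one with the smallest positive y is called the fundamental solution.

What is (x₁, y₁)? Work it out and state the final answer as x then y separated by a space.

2989440 136591

√479 = [21; 1,7,1,3,2,21,2,3,1,7,1,42, …], period ℓ=12 (even) → k=11
i=0: a=21 ⇒ p=21, q=1
…
i=2: a=7 ⇒ p=175, q=8
i=3: a=1 ⇒ p=197, q=9
i=4: a=3 ⇒ p=766, q=35
i=5: a=2 ⇒ p=1729, q=79
…
i=9: a=1 ⇒ p=340591, q=15562
i=10: a=7 ⇒ p=2648849, q=121029
i=11: a=1 ⇒ p=2989440, q=136591
→ (2989440, 136591).  Check: 2989440²=8936751513600, 479·136591²=8936751513599, difference 1.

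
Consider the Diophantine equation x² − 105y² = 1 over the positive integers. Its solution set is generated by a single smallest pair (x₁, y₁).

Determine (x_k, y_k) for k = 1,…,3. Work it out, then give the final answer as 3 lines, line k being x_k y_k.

41 4
3361 328
275561 26892

√105 → a₀=10, period (4,20); ℓ=2 even so k=1
a_0=10:  p_0=10·1+0=10,  q_0=10·0+1=1
a_1=4:  p_1=4·10+1=41,  q_1=4·1+0=4
→ (41, 4).  Check: 41²=1681, 105·4²=1680, difference 1.
(x_2, y_2) = (41·41 + 105·4·4, 41·4 + 4·41) = (3361, 328)
(x_3, y_3) = (41·3361 + 105·4·328, 41·328 + 4·3361) = (275561, 26892)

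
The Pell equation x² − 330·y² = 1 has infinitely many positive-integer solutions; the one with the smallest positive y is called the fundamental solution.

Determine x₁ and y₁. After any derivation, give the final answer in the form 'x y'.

√330 = [18; 6,36, …], period ℓ=2 (even) → k=1
step 0: (18, 1)  from 18·(1,0) + (0,1)
step 1: (109, 6)  from 6·(18,1) + (1,0)
→ (109, 6).  Check: 109²=11881, 330·6²=11880, difference 1.

109 6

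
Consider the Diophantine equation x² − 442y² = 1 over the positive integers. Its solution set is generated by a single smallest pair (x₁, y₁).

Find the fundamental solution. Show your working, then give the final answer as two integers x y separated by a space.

√442 = [21; 42, …], period ℓ=1 (odd) → k=1
a_0=21:  p_0=21·1+0=21,  q_0=21·0+1=1
a_1=42:  p_1=42·21+1=883,  q_1=42·1+0=42
(x₁, y₁) = (883, 42);  883² − 442·42² = 1 ✓

883 42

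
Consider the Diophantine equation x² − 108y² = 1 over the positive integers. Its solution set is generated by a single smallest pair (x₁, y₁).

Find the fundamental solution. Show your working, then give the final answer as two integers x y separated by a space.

√108 → a₀=10, period (2,1,1,4,1,1,2,20); ℓ=8 even so k=7
a_0=10:  p_0=10·1+0=10,  q_0=10·0+1=1
…
a_6=1:  p_6=1·291+239=530,  q_6=1·28+23=51
a_7=2:  p_7=2·530+291=1351,  q_7=2·51+28=130
fundamental: x₁=1351, y₁=130  (since 1825201 − 108·16900 = 1)

1351 130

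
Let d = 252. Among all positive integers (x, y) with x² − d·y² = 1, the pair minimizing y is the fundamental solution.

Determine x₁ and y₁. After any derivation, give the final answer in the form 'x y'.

127 8

d=252: √d = [15; 1,6,1,30] (ℓ=4, even), read p_3/q_3
i=0: a=15 ⇒ p=15, q=1
…
i=2: a=6 ⇒ p=111, q=7
i=3: a=1 ⇒ p=127, q=8
(x₁, y₁) = (127, 8);  127² − 252·8² = 1 ✓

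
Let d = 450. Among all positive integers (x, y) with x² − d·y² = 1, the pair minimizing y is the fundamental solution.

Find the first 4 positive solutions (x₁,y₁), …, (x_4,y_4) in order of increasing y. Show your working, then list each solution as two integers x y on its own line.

19601 924
768398401 36222648
30122754096401 1420000245972
1180872205318713601 55666849606371696

√450 = [21; 4,1,2,4,2,1,4,42, …], period ℓ=8 (even) → k=7
a_0=21:  p_0=21·1+0=21,  q_0=21·0+1=1
…
a_2=1:  p_2=1·85+21=106,  q_2=1·4+1=5
a_3=2:  p_3=2·106+85=297,  q_3=2·5+4=14
a_4=4:  p_4=4·297+106=1294,  q_4=4·14+5=61
a_5=2:  p_5=2·1294+297=2885,  q_5=2·61+14=136
a_6=1:  p_6=1·2885+1294=4179,  q_6=1·136+61=197
a_7=4:  p_7=4·4179+2885=19601,  q_7=4·197+136=924
fundamental: x₁=19601, y₁=924  (since 384199201 − 450·853776 = 1)
(19601+924√450)^2 = 768398401 + 36222648√450
(19601+924√450)^3 = 30122754096401 + 1420000245972√450
(19601+924√450)^4 = 1180872205318713601 + 55666849606371696√450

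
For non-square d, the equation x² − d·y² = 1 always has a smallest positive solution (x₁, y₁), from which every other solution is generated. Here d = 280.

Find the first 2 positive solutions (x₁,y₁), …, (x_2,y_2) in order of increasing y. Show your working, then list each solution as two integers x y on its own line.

√280 = [16; 1,2,1,2,1,32, …], period ℓ=6 (even) → k=5
a_0=16:  p_0=16·1+0=16,  q_0=16·0+1=1
a_1=1:  p_1=1·16+1=17,  q_1=1·1+0=1
a_2=2:  p_2=2·17+16=50,  q_2=2·1+1=3
…
a_4=2:  p_4=2·67+50=184,  q_4=2·4+3=11
a_5=1:  p_5=1·184+67=251,  q_5=1·11+4=15
(x₁, y₁) = (251, 15);  251² − 280·15² = 1 ✓
k=2:  x_2 = 251·251+280·15·15 = 126001,  y_2 = 251·15+15·251 = 7530

251 15
126001 7530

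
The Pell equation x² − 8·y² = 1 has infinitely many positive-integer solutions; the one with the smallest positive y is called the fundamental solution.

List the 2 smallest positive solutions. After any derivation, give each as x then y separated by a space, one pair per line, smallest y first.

√8 = [2; 1,4, …], period ℓ=2 (even) → k=1
k=0  a_k=2  p_k/q_k = 2/1
k=1  a_k=1  p_k/q_k = 3/1
(x₁, y₁) = (3, 1);  3² − 8·1² = 1 ✓
(3+1√8)^2 = 17 + 6√8

3 1
17 6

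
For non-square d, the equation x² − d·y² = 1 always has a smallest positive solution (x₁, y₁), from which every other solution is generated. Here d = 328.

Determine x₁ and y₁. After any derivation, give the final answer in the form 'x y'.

163 9

d=328: √d = [18; 9,36] (ℓ=2, even), read p_1/q_1
step 0: (18, 1)  from 18·(1,0) + (0,1)
step 1: (163, 9)  from 9·(18,1) + (1,0)
→ (163, 9).  Check: 163²=26569, 328·9²=26568, difference 1.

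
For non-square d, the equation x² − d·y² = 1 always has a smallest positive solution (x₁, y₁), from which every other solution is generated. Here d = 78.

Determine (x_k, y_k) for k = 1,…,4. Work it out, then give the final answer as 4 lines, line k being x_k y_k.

53 6
5617 636
595349 67410
63101377 7144824

√78 → a₀=8, period (1,4,1,16); ℓ=4 even so k=3
a_0=8:  p_0=8·1+0=8,  q_0=8·0+1=1
a_1=1:  p_1=1·8+1=9,  q_1=1·1+0=1
a_2=4:  p_2=4·9+8=44,  q_2=4·1+1=5
a_3=1:  p_3=1·44+9=53,  q_3=1·5+1=6
(x₁, y₁) = (53, 6);  53² − 78·6² = 1 ✓
n=2: (53,6)∘(53,6) = (53·53+78·6·6, 53·6+6·53) = (5617,636)
n=3: (5617,636)∘(53,6) = (53·5617+78·6·636, 53·636+6·5617) = (595349,67410)
n=4: (595349,67410)∘(53,6) = (53·595349+78·6·67410, 53·67410+6·595349) = (63101377,7144824)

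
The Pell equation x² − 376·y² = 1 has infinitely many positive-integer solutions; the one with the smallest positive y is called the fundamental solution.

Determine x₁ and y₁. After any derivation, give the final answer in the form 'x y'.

[19; 2,1,1,3,1,…,1,2,38] for √376; ℓ=16 ⇒ convergent index 15
i=0: a=19 ⇒ p=19, q=1
…
i=9: a=2 ⇒ p=28834, q=1487
…
i=11: a=1 ⇒ p=99455, q=5129
…
i=14: a=1 ⇒ p=837427, q=43187
i=15: a=2 ⇒ p=2143295, q=110532
(x₁, y₁) = (2143295, 110532);  2143295² − 376·110532² = 1 ✓

2143295 110532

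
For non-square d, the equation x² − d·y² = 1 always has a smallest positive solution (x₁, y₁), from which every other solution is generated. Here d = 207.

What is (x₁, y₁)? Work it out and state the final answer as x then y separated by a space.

1151 80

[14; 2,1,1,2,1,1,2,28] for √207; ℓ=8 ⇒ convergent index 7
i=0: a=14 ⇒ p=14, q=1
i=1: a=2 ⇒ p=29, q=2
i=2: a=1 ⇒ p=43, q=3
…
i=4: a=2 ⇒ p=187, q=13
…
i=6: a=1 ⇒ p=446, q=31
i=7: a=2 ⇒ p=1151, q=80
(x₁, y₁) = (1151, 80);  1151² − 207·80² = 1 ✓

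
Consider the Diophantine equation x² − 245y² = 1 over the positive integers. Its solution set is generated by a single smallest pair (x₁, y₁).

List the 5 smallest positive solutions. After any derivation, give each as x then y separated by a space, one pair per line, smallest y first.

51841 3312
5374978561 343394784
557288527109761 35603857991376
57780789062419261441 3691479203918451648
5990827771012465337616001 382739946785069045776560

d=245: √d = [15; 1,1,1,7,6,7,1,1,1,30] (ℓ=10, even), read p_9/q_9
a_0=15:  p_0=15·1+0=15,  q_0=15·0+1=1
a_1=1:  p_1=1·15+1=16,  q_1=1·1+0=1
…
a_4=7:  p_4=7·47+31=360,  q_4=7·3+2=23
…
a_6=7:  p_6=7·2207+360=15809,  q_6=7·141+23=1010
a_7=1:  p_7=1·15809+2207=18016,  q_7=1·1010+141=1151
a_8=1:  p_8=1·18016+15809=33825,  q_8=1·1151+1010=2161
a_9=1:  p_9=1·33825+18016=51841,  q_9=1·2161+1151=3312
(x₁, y₁) = (51841, 3312);  51841² − 245·3312² = 1 ✓
(x_2, y_2) = (51841·51841 + 245·3312·3312, 51841·3312 + 3312·51841) = (5374978561, 343394784)
(x_3, y_3) = (51841·5374978561 + 245·3312·343394784, 51841·343394784 + 3312·5374978561) = (557288527109761, 35603857991376)
(x_4, y_4) = (51841·557288527109761 + 245·3312·35603857991376, 51841·35603857991376 + 3312·557288527109761) = (57780789062419261441, 3691479203918451648)
(x_5, y_5) = (51841·57780789062419261441 + 245·3312·3691479203918451648, 51841·3691479203918451648 + 3312·57780789062419261441) = (5990827771012465337616001, 382739946785069045776560)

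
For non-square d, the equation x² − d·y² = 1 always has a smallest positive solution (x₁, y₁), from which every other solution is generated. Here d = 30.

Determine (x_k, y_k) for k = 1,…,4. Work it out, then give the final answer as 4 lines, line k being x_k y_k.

[5; 2,10] for √30; ℓ=2 ⇒ convergent index 1
i=0: a=5 ⇒ p=5, q=1
i=1: a=2 ⇒ p=11, q=2
(x₁, y₁) = (11, 2);  11² − 30·2² = 1 ✓
(11+2√30)^2 = 241 + 44√30
(11+2√30)^3 = 5291 + 966√30
(11+2√30)^4 = 116161 + 21208√30

11 2
241 44
5291 966
116161 21208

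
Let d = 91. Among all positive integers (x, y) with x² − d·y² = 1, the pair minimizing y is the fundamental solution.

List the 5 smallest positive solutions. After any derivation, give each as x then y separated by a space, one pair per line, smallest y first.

1574 165
4954951 519420
15598184174 1635133995
49103078824801 5147401296840
154576476542289374 16204017647318325

[9; 1,1,5,1,5,1,1,18] for √91; ℓ=8 ⇒ convergent index 7
step 0: (9, 1)  from 9·(1,0) + (0,1)
…
step 3: (105, 11)  from 5·(19,2) + (10,1)
step 4: (124, 13)  from 1·(105,11) + (19,2)
…
step 6: (849, 89)  from 1·(725,76) + (124,13)
step 7: (1574, 165)  from 1·(849,89) + (725,76)
fundamental: x₁=1574, y₁=165  (since 2477476 − 91·27225 = 1)
k=2:  x_2 = 1574·1574+91·165·165 = 4954951,  y_2 = 1574·165+165·1574 = 519420
k=3:  x_3 = 1574·4954951+91·165·519420 = 15598184174,  y_3 = 1574·519420+165·4954951 = 1635133995
k=4:  x_4 = 1574·15598184174+91·165·1635133995 = 49103078824801,  y_4 = 1574·1635133995+165·15598184174 = 5147401296840
k=5:  x_5 = 1574·49103078824801+91·165·5147401296840 = 154576476542289374,  y_5 = 1574·5147401296840+165·49103078824801 = 16204017647318325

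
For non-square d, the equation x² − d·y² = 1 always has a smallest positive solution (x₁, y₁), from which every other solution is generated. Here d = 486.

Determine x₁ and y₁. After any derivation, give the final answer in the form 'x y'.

485 22

d=486: √d = [22; 22,44] (ℓ=2, even), read p_1/q_1
i=0: a=22 ⇒ p=22, q=1
i=1: a=22 ⇒ p=485, q=22
(x₁, y₁) = (485, 22);  485² − 486·22² = 1 ✓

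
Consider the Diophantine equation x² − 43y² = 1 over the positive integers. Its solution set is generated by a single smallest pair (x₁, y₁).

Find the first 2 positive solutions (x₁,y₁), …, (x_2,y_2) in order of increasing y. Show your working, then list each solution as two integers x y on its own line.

3482 531
24248647 3697884

√43 → a₀=6, period (1,1,3,1,5,1,3,1,1,12); ℓ=10 even so k=9
k=0  a_k=6  p_k/q_k = 6/1
…
k=6  a_k=1  p_k/q_k = 400/61
…
k=8  a_k=1  p_k/q_k = 1941/296
k=9  a_k=1  p_k/q_k = 3482/531
(x₁, y₁) = (3482, 531);  3482² − 43·531² = 1 ✓
(3482+531√43)^2 = 24248647 + 3697884√43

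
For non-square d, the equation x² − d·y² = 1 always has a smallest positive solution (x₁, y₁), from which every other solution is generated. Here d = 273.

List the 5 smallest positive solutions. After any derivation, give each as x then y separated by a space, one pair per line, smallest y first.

√273 → a₀=16, period (1,1,10,1,1,32); ℓ=6 even so k=5
a_0=16:  p_0=16·1+0=16,  q_0=16·0+1=1
a_1=1:  p_1=1·16+1=17,  q_1=1·1+0=1
a_2=1:  p_2=1·17+16=33,  q_2=1·1+1=2
…
a_4=1:  p_4=1·347+33=380,  q_4=1·21+2=23
a_5=1:  p_5=1·380+347=727,  q_5=1·23+21=44
(x₁, y₁) = (727, 44);  727² − 273·44² = 1 ✓
(x_2, y_2) = (727·727 + 273·44·44, 727·44 + 44·727) = (1057057, 63976)
(x_3, y_3) = (727·1057057 + 273·44·63976, 727·63976 + 44·1057057) = (1536960151, 93021060)
(x_4, y_4) = (727·1536960151 + 273·44·93021060, 727·93021060 + 44·1536960151) = (2234739002497, 135252557264)
(x_5, y_5) = (727·2234739002497 + 273·44·135252557264, 727·135252557264 + 44·2234739002497) = (3249308972670487, 196657125240796)

727 44
1057057 63976
1536960151 93021060
2234739002497 135252557264
3249308972670487 196657125240796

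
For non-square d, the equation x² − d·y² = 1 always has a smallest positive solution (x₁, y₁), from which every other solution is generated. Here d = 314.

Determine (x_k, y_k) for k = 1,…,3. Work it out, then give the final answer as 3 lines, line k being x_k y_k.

√314 = [17; 1,2,1,1,2,1,34, …], period ℓ=7 (odd) → k=13
step 0: (17, 1)  from 17·(1,0) + (0,1)
step 1: (18, 1)  from 1·(17,1) + (1,0)
…
step 7: (15381, 868)  from 34·(443,25) + (319,18)
…
step 9: (47029, 2654)  from 2·(15824,893) + (15381,868)
step 10: (62853, 3547)  from 1·(47029,2654) + (15824,893)
step 11: (109882, 6201)  from 1·(62853,3547) + (47029,2654)
step 12: (282617, 15949)  from 2·(109882,6201) + (62853,3547)
step 13: (392499, 22150)  from 1·(282617,15949) + (109882,6201)
→ (392499, 22150).  Check: 392499²=154055465001, 314·22150²=154055465000, difference 1.
(392499+22150√314)^2 = 308110930001 + 17387705700√314
(392499+22150√314)^3 = 241866463828532499 + 13649314199066450√314

392499 22150
308110930001 17387705700
241866463828532499 13649314199066450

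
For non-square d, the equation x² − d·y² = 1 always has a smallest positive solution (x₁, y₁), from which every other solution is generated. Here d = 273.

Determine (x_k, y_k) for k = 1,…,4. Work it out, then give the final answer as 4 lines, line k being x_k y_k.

727 44
1057057 63976
1536960151 93021060
2234739002497 135252557264

[16; 1,1,10,1,1,32] for √273; ℓ=6 ⇒ convergent index 5
a_0=16:  p_0=16·1+0=16,  q_0=16·0+1=1
a_1=1:  p_1=1·16+1=17,  q_1=1·1+0=1
a_2=1:  p_2=1·17+16=33,  q_2=1·1+1=2
…
a_4=1:  p_4=1·347+33=380,  q_4=1·21+2=23
a_5=1:  p_5=1·380+347=727,  q_5=1·23+21=44
(x₁, y₁) = (727, 44);  727² − 273·44² = 1 ✓
k=2:  x_2 = 727·727+273·44·44 = 1057057,  y_2 = 727·44+44·727 = 63976
k=3:  x_3 = 727·1057057+273·44·63976 = 1536960151,  y_3 = 727·63976+44·1057057 = 93021060
k=4:  x_4 = 727·1536960151+273·44·93021060 = 2234739002497,  y_4 = 727·93021060+44·1536960151 = 135252557264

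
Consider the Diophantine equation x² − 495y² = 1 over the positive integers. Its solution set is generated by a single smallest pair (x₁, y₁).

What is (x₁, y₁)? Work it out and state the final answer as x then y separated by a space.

√495 = [22; 4,44, …], period ℓ=2 (even) → k=1
a_0=22:  p_0=22·1+0=22,  q_0=22·0+1=1
a_1=4:  p_1=4·22+1=89,  q_1=4·1+0=4
(x₁, y₁) = (89, 4);  89² − 495·4² = 1 ✓

89 4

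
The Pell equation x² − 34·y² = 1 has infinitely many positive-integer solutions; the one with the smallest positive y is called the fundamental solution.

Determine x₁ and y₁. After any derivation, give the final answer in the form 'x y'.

[5; 1,4,1,10] for √34; ℓ=4 ⇒ convergent index 3
step 0: (5, 1)  from 5·(1,0) + (0,1)
step 1: (6, 1)  from 1·(5,1) + (1,0)
step 2: (29, 5)  from 4·(6,1) + (5,1)
step 3: (35, 6)  from 1·(29,5) + (6,1)
fundamental: x₁=35, y₁=6  (since 1225 − 34·36 = 1)

35 6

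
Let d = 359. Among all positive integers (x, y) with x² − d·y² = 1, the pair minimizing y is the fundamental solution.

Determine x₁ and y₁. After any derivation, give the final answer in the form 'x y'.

360 19

d=359: √d = [18; 1,17,1,36] (ℓ=4, even), read p_3/q_3
a_0=18:  p_0=18·1+0=18,  q_0=18·0+1=1
a_1=1:  p_1=1·18+1=19,  q_1=1·1+0=1
a_2=17:  p_2=17·19+18=341,  q_2=17·1+1=18
a_3=1:  p_3=1·341+19=360,  q_3=1·18+1=19
(x₁, y₁) = (360, 19);  360² − 359·19² = 1 ✓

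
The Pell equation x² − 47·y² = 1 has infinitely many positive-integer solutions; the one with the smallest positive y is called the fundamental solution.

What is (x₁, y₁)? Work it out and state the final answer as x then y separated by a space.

[6; 1,5,1,12] for √47; ℓ=4 ⇒ convergent index 3
a_0=6:  p_0=6·1+0=6,  q_0=6·0+1=1
…
a_2=5:  p_2=5·7+6=41,  q_2=5·1+1=6
a_3=1:  p_3=1·41+7=48,  q_3=1·6+1=7
fundamental: x₁=48, y₁=7  (since 2304 − 47·49 = 1)

48 7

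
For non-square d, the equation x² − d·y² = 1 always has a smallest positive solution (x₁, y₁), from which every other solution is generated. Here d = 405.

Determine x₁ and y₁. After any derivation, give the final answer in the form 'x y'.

161 8

√405 → a₀=20, period (8,40); ℓ=2 even so k=1
i=0: a=20 ⇒ p=20, q=1
i=1: a=8 ⇒ p=161, q=8
(x₁, y₁) = (161, 8);  161² − 405·8² = 1 ✓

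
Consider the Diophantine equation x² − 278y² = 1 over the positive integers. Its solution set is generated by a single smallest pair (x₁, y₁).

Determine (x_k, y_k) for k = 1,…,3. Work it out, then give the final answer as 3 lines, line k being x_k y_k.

√278 → a₀=16, period (1,2,16,2,1,32); ℓ=6 even so k=5
i=0: a=16 ⇒ p=16, q=1
i=1: a=1 ⇒ p=17, q=1
…
i=4: a=2 ⇒ p=1684, q=101
i=5: a=1 ⇒ p=2501, q=150
fundamental: x₁=2501, y₁=150  (since 6255001 − 278·22500 = 1)
k=2:  x_2 = 2501·2501+278·150·150 = 12510001,  y_2 = 2501·150+150·2501 = 750300
k=3:  x_3 = 2501·12510001+278·150·750300 = 62575022501,  y_3 = 2501·750300+150·12510001 = 3753000450

2501 150
12510001 750300
62575022501 3753000450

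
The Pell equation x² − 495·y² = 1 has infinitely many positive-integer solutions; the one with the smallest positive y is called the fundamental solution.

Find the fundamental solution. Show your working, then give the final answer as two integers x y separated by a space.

√495 → a₀=22, period (4,44); ℓ=2 even so k=1
i=0: a=22 ⇒ p=22, q=1
i=1: a=4 ⇒ p=89, q=4
(x₁, y₁) = (89, 4);  89² − 495·4² = 1 ✓

89 4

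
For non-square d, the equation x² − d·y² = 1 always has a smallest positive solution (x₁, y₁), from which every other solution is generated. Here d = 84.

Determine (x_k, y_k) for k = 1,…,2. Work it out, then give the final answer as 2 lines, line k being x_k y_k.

55 6
6049 660

√84 = [9; 6,18, …], period ℓ=2 (even) → k=1
i=0: a=9 ⇒ p=9, q=1
i=1: a=6 ⇒ p=55, q=6
→ (55, 6).  Check: 55²=3025, 84·6²=3024, difference 1.
k=2:  x_2 = 55·55+84·6·6 = 6049,  y_2 = 55·6+6·55 = 660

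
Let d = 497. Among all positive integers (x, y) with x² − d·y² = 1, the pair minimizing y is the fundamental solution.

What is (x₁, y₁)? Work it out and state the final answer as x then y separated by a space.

1201887 53912

√497 = [22; 3,2,2,5,6,5,2,2,3,44, …], period ℓ=10 (even) → k=9
step 0: (22, 1)  from 22·(1,0) + (0,1)
…
step 3: (379, 17)  from 2·(156,7) + (67,3)
step 4: (2051, 92)  from 5·(379,17) + (156,7)
…
step 6: (65476, 2937)  from 5·(12685,569) + (2051,92)
step 7: (143637, 6443)  from 2·(65476,2937) + (12685,569)
step 8: (352750, 15823)  from 2·(143637,6443) + (65476,2937)
step 9: (1201887, 53912)  from 3·(352750,15823) + (143637,6443)
(x₁, y₁) = (1201887, 53912);  1201887² − 497·53912² = 1 ✓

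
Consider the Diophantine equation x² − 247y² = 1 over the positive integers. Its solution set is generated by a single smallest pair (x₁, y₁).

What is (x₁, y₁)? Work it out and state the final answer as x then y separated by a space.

√247 → a₀=15, period (1,2,1,1,9,1,9,1,1,2,1,30); ℓ=12 even so k=11
a_0=15:  p_0=15·1+0=15,  q_0=15·0+1=1
a_1=1:  p_1=1·15+1=16,  q_1=1·1+0=1
…
a_3=1:  p_3=1·47+16=63,  q_3=1·3+1=4
…
a_5=9:  p_5=9·110+63=1053,  q_5=9·7+4=67
a_6=1:  p_6=1·1053+110=1163,  q_6=1·67+7=74
a_7=9:  p_7=9·1163+1053=11520,  q_7=9·74+67=733
a_8=1:  p_8=1·11520+1163=12683,  q_8=1·733+74=807
a_9=1:  p_9=1·12683+11520=24203,  q_9=1·807+733=1540
a_10=2:  p_10=2·24203+12683=61089,  q_10=2·1540+807=3887
a_11=1:  p_11=1·61089+24203=85292,  q_11=1·3887+1540=5427
(x₁, y₁) = (85292, 5427);  85292² − 247·5427² = 1 ✓

85292 5427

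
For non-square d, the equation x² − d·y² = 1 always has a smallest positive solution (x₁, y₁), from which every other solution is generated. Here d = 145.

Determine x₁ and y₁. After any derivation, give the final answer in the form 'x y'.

289 24

√145 = [12; 24, …], period ℓ=1 (odd) → k=1
k=0  a_k=12  p_k/q_k = 12/1
k=1  a_k=24  p_k/q_k = 289/24
→ (289, 24).  Check: 289²=83521, 145·24²=83520, difference 1.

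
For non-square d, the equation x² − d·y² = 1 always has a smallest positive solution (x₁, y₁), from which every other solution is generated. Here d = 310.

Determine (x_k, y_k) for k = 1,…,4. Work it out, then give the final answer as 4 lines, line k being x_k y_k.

848719 48204
1440647881921 81823301352
2445410459391369679 138889981000287972
4150932639366927117300481 235757131569084991314384

[17; 1,1,1,1,5,…,1,1,34] for √310; ℓ=16 ⇒ convergent index 15
i=0: a=17 ⇒ p=17, q=1
…
i=2: a=1 ⇒ p=35, q=2
…
i=14: a=1 ⇒ p=515017, q=29251
i=15: a=1 ⇒ p=848719, q=48204
fundamental: x₁=848719, y₁=48204  (since 720323940961 − 310·2323625616 = 1)
(848719+48204√310)^2 = 1440647881921 + 81823301352√310
(848719+48204√310)^3 = 2445410459391369679 + 138889981000287972√310
(848719+48204√310)^4 = 4150932639366927117300481 + 235757131569084991314384√310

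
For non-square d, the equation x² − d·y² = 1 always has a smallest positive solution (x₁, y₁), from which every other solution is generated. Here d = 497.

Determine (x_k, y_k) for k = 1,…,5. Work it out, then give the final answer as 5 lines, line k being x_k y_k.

√497 → a₀=22, period (3,2,2,5,6,5,2,2,3,44); ℓ=10 even so k=9
a_0=22:  p_0=22·1+0=22,  q_0=22·0+1=1
…
a_3=2:  p_3=2·156+67=379,  q_3=2·7+3=17
a_4=5:  p_4=5·379+156=2051,  q_4=5·17+7=92
a_5=6:  p_5=6·2051+379=12685,  q_5=6·92+17=569
…
a_8=2:  p_8=2·143637+65476=352750,  q_8=2·6443+2937=15823
a_9=3:  p_9=3·352750+143637=1201887,  q_9=3·15823+6443=53912
(x₁, y₁) = (1201887, 53912);  1201887² − 497·53912² = 1 ✓
(x_2, y_2) = (1201887·1201887 + 497·53912·53912, 1201887·53912 + 53912·1201887) = (2889064721537, 129592263888)
(x_3, y_3) = (1201887·2889064721537 + 497·53912·129592263888, 1201887·129592263888 + 53912·2889064721537) = (6944658661946678751, 311510514535059400)
(x_4, y_4) = (1201887·6944658661946678751 + 497·53912·311510514535059400, 1201887·311510514535059400 + 53912·6944658661946678751) = (16693389930459326703284737, 748800875565868281911712)
(x_5, y_5) = (1201887·16693389930459326703284737 + 497·53912·748800875565868281911712, 1201887·748800875565868281911712 + 53912·16693389930459326703284737) = (40127136686692992928199618718687, 1799948075862157952969508541688)

1201887 53912
2889064721537 129592263888
6944658661946678751 311510514535059400
16693389930459326703284737 748800875565868281911712
40127136686692992928199618718687 1799948075862157952969508541688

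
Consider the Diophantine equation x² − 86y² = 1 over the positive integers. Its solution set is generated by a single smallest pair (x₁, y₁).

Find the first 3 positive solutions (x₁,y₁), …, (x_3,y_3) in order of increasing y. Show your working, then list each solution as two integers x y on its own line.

d=86: √d = [9; 3,1,1,1,8,1,1,1,3,18] (ℓ=10, even), read p_9/q_9
i=0: a=9 ⇒ p=9, q=1
…
i=2: a=1 ⇒ p=37, q=4
i=3: a=1 ⇒ p=65, q=7
…
i=5: a=8 ⇒ p=881, q=95
i=6: a=1 ⇒ p=983, q=106
i=7: a=1 ⇒ p=1864, q=201
i=8: a=1 ⇒ p=2847, q=307
i=9: a=3 ⇒ p=10405, q=1122
fundamental: x₁=10405, y₁=1122  (since 108264025 − 86·1258884 = 1)
(x_2, y_2) = (10405·10405 + 86·1122·1122, 10405·1122 + 1122·10405) = (216528049, 23348820)
(x_3, y_3) = (10405·216528049 + 86·1122·23348820, 10405·23348820 + 1122·216528049) = (4505948689285, 485888943078)

10405 1122
216528049 23348820
4505948689285 485888943078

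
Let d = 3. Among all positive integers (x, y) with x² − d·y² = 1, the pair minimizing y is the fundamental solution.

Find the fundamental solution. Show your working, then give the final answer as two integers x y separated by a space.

2 1

√3 → a₀=1, period (1,2); ℓ=2 even so k=1
a_0=1:  p_0=1·1+0=1,  q_0=1·0+1=1
a_1=1:  p_1=1·1+1=2,  q_1=1·1+0=1
→ (2, 1).  Check: 2²=4, 3·1²=3, difference 1.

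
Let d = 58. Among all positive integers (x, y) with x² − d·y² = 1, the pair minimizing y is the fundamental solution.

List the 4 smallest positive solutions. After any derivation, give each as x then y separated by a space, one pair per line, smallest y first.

√58 → a₀=7, period (1,1,1,1,1,1,14); ℓ=7 odd so k=13
i=0: a=7 ⇒ p=7, q=1
…
i=2: a=1 ⇒ p=15, q=2
…
i=5: a=1 ⇒ p=61, q=8
…
i=8: a=1 ⇒ p=1546, q=203
i=9: a=1 ⇒ p=2993, q=393
…
i=12: a=1 ⇒ p=12071, q=1585
i=13: a=1 ⇒ p=19603, q=2574
fundamental: x₁=19603, y₁=2574  (since 384277609 − 58·6625476 = 1)
k=2:  x_2 = 19603·19603+58·2574·2574 = 768555217,  y_2 = 19603·2574+2574·19603 = 100916244
k=3:  x_3 = 19603·768555217+58·2574·100916244 = 30131975818099,  y_3 = 19603·100916244+2574·768555217 = 3956522259690
k=4:  x_4 = 19603·30131975818099+58·2574·3956522259690 = 1181354243155834177,  y_4 = 19603·3956522259690+2574·30131975818099 = 155119411612489896

19603 2574
768555217 100916244
30131975818099 3956522259690
1181354243155834177 155119411612489896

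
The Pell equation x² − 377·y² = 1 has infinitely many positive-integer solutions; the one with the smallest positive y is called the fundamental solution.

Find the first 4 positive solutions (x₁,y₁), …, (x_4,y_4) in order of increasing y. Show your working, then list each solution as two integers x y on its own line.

233 12
108577 5592
50596649 2605860
23577929857 1214325168

√377 = [19; 2,2,2,38, …], period ℓ=4 (even) → k=3
a_0=19:  p_0=19·1+0=19,  q_0=19·0+1=1
…
a_2=2:  p_2=2·39+19=97,  q_2=2·2+1=5
a_3=2:  p_3=2·97+39=233,  q_3=2·5+2=12
fundamental: x₁=233, y₁=12  (since 54289 − 377·144 = 1)
n=2: (233,12)∘(233,12) = (233·233+377·12·12, 233·12+12·233) = (108577,5592)
n=3: (108577,5592)∘(233,12) = (233·108577+377·12·5592, 233·5592+12·108577) = (50596649,2605860)
n=4: (50596649,2605860)∘(233,12) = (233·50596649+377·12·2605860, 233·2605860+12·50596649) = (23577929857,1214325168)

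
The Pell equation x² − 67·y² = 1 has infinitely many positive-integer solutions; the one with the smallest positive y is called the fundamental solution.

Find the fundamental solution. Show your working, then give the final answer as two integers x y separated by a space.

d=67: √d = [8; 5,2,1,1,7,1,1,2,5,16] (ℓ=10, even), read p_9/q_9
k=0  a_k=8  p_k/q_k = 8/1
…
k=2  a_k=2  p_k/q_k = 90/11
k=3  a_k=1  p_k/q_k = 131/16
…
k=5  a_k=7  p_k/q_k = 1678/205
…
k=7  a_k=1  p_k/q_k = 3577/437
k=8  a_k=2  p_k/q_k = 9053/1106
k=9  a_k=5  p_k/q_k = 48842/5967
→ (48842, 5967).  Check: 48842²=2385540964, 67·5967²=2385540963, difference 1.

48842 5967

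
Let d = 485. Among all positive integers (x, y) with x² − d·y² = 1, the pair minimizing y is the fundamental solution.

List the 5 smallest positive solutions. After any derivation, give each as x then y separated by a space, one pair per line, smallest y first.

969 44
1877921 85272
3639409929 165257092
7053174564481 320268159024
13669048666554249 620679526931420

√485 = [22; 44, …], period ℓ=1 (odd) → k=1
a_0=22:  p_0=22·1+0=22,  q_0=22·0+1=1
a_1=44:  p_1=44·22+1=969,  q_1=44·1+0=44
(x₁, y₁) = (969, 44);  969² − 485·44² = 1 ✓
k=2:  x_2 = 969·969+485·44·44 = 1877921,  y_2 = 969·44+44·969 = 85272
k=3:  x_3 = 969·1877921+485·44·85272 = 3639409929,  y_3 = 969·85272+44·1877921 = 165257092
k=4:  x_4 = 969·3639409929+485·44·165257092 = 7053174564481,  y_4 = 969·165257092+44·3639409929 = 320268159024
k=5:  x_5 = 969·7053174564481+485·44·320268159024 = 13669048666554249,  y_5 = 969·320268159024+44·7053174564481 = 620679526931420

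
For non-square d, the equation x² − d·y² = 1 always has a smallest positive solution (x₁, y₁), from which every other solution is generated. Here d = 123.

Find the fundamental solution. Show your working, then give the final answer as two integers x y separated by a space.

122 11

[11; 11,22] for √123; ℓ=2 ⇒ convergent index 1
k=0  a_k=11  p_k/q_k = 11/1
k=1  a_k=11  p_k/q_k = 122/11
→ (122, 11).  Check: 122²=14884, 123·11²=14883, difference 1.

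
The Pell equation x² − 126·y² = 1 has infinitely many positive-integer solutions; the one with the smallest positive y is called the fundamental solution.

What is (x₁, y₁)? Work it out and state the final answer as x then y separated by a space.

√126 = [11; 4,2,4,22, …], period ℓ=4 (even) → k=3
k=0  a_k=11  p_k/q_k = 11/1
…
k=2  a_k=2  p_k/q_k = 101/9
k=3  a_k=4  p_k/q_k = 449/40
→ (449, 40).  Check: 449²=201601, 126·40²=201600, difference 1.

449 40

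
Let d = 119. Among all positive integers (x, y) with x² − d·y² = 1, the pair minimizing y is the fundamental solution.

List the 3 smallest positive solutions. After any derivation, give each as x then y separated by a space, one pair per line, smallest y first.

120 11
28799 2640
6911640 633589

d=119: √d = [10; 1,9,1,20] (ℓ=4, even), read p_3/q_3
i=0: a=10 ⇒ p=10, q=1
…
i=2: a=9 ⇒ p=109, q=10
i=3: a=1 ⇒ p=120, q=11
fundamental: x₁=120, y₁=11  (since 14400 − 119·121 = 1)
(120+11√119)^2 = 28799 + 2640√119
(120+11√119)^3 = 6911640 + 633589√119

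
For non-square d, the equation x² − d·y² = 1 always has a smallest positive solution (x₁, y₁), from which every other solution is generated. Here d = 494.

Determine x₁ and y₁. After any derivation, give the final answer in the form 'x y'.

√494 → a₀=22, period (4,2,2,1,2,1,2,2,4,44); ℓ=10 even so k=9
step 0: (22, 1)  from 22·(1,0) + (0,1)
step 1: (89, 4)  from 4·(22,1) + (1,0)
step 2: (200, 9)  from 2·(89,4) + (22,1)
…
step 4: (689, 31)  from 1·(489,22) + (200,9)
step 5: (1867, 84)  from 2·(689,31) + (489,22)
…
step 8: (16514, 743)  from 2·(6979,314) + (2556,115)
step 9: (73035, 3286)  from 4·(16514,743) + (6979,314)
(x₁, y₁) = (73035, 3286);  73035² − 494·3286² = 1 ✓

73035 3286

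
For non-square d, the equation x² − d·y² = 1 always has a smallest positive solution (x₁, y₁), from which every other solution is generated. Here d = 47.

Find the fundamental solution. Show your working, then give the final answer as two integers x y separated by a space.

48 7

√47 = [6; 1,5,1,12, …], period ℓ=4 (even) → k=3
a_0=6:  p_0=6·1+0=6,  q_0=6·0+1=1
…
a_2=5:  p_2=5·7+6=41,  q_2=5·1+1=6
a_3=1:  p_3=1·41+7=48,  q_3=1·6+1=7
→ (48, 7).  Check: 48²=2304, 47·7²=2303, difference 1.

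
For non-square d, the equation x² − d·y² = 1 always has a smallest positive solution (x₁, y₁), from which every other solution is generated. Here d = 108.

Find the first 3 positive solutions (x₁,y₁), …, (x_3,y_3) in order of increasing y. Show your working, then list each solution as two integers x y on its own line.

1351 130
3650401 351260
9863382151 949104390

[10; 2,1,1,4,1,1,2,20] for √108; ℓ=8 ⇒ convergent index 7
i=0: a=10 ⇒ p=10, q=1
…
i=3: a=1 ⇒ p=52, q=5
i=4: a=4 ⇒ p=239, q=23
i=5: a=1 ⇒ p=291, q=28
i=6: a=1 ⇒ p=530, q=51
i=7: a=2 ⇒ p=1351, q=130
fundamental: x₁=1351, y₁=130  (since 1825201 − 108·16900 = 1)
(1351+130√108)^2 = 3650401 + 351260√108
(1351+130√108)^3 = 9863382151 + 949104390√108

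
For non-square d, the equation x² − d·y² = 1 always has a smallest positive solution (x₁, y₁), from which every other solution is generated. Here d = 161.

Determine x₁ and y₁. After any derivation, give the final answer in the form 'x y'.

11775 928

√161 → a₀=12, period (1,2,4,1,2,1,4,2,1,24); ℓ=10 even so k=9
k=0  a_k=12  p_k/q_k = 12/1
…
k=3  a_k=4  p_k/q_k = 165/13
k=4  a_k=1  p_k/q_k = 203/16
…
k=8  a_k=2  p_k/q_k = 8108/639
k=9  a_k=1  p_k/q_k = 11775/928
→ (11775, 928).  Check: 11775²=138650625, 161·928²=138650624, difference 1.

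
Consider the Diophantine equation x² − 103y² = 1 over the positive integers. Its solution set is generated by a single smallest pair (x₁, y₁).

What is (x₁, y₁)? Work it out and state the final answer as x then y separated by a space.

√103 → a₀=10, period (6,1,2,1,1,9,1,1,2,1,6,20); ℓ=12 even so k=11
a_0=10:  p_0=10·1+0=10,  q_0=10·0+1=1
a_1=6:  p_1=6·10+1=61,  q_1=6·1+0=6
a_2=1:  p_2=1·61+10=71,  q_2=1·6+1=7
…
a_4=1:  p_4=1·203+71=274,  q_4=1·20+7=27
a_5=1:  p_5=1·274+203=477,  q_5=1·27+20=47
…
a_7=1:  p_7=1·4567+477=5044,  q_7=1·450+47=497
…
a_9=2:  p_9=2·9611+5044=24266,  q_9=2·947+497=2391
a_10=1:  p_10=1·24266+9611=33877,  q_10=1·2391+947=3338
a_11=6:  p_11=6·33877+24266=227528,  q_11=6·3338+2391=22419
(x₁, y₁) = (227528, 22419);  227528² − 103·22419² = 1 ✓

227528 22419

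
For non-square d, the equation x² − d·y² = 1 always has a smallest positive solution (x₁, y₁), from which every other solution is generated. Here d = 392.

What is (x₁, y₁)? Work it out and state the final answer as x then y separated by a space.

99 5

√392 → a₀=19, period (1,3,1,38); ℓ=4 even so k=3
k=0  a_k=19  p_k/q_k = 19/1
…
k=2  a_k=3  p_k/q_k = 79/4
k=3  a_k=1  p_k/q_k = 99/5
fundamental: x₁=99, y₁=5  (since 9801 − 392·25 = 1)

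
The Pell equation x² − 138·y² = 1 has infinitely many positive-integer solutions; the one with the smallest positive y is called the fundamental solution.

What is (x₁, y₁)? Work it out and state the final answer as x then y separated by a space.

√138 → a₀=11, period (1,2,1,22); ℓ=4 even so k=3
i=0: a=11 ⇒ p=11, q=1
i=1: a=1 ⇒ p=12, q=1
i=2: a=2 ⇒ p=35, q=3
i=3: a=1 ⇒ p=47, q=4
(x₁, y₁) = (47, 4);  47² − 138·4² = 1 ✓

47 4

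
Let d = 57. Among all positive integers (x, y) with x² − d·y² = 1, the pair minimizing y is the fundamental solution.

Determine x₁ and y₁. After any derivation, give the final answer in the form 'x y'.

√57 = [7; 1,1,4,1,1,14, …], period ℓ=6 (even) → k=5
a_0=7:  p_0=7·1+0=7,  q_0=7·0+1=1
a_1=1:  p_1=1·7+1=8,  q_1=1·1+0=1
a_2=1:  p_2=1·8+7=15,  q_2=1·1+1=2
a_3=4:  p_3=4·15+8=68,  q_3=4·2+1=9
a_4=1:  p_4=1·68+15=83,  q_4=1·9+2=11
a_5=1:  p_5=1·83+68=151,  q_5=1·11+9=20
(x₁, y₁) = (151, 20);  151² − 57·20² = 1 ✓

151 20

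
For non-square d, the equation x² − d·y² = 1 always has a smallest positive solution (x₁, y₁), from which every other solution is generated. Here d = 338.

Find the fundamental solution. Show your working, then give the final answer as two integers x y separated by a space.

114243 6214

√338 → a₀=18, period (2,1,1,2,36); ℓ=5 odd so k=9
a_0=18:  p_0=18·1+0=18,  q_0=18·0+1=1
a_1=2:  p_1=2·18+1=37,  q_1=2·1+0=2
…
a_6=2:  p_6=2·8696+239=17631,  q_6=2·473+13=959
a_7=1:  p_7=1·17631+8696=26327,  q_7=1·959+473=1432
a_8=1:  p_8=1·26327+17631=43958,  q_8=1·1432+959=2391
a_9=2:  p_9=2·43958+26327=114243,  q_9=2·2391+1432=6214
→ (114243, 6214).  Check: 114243²=13051463049, 338·6214²=13051463048, difference 1.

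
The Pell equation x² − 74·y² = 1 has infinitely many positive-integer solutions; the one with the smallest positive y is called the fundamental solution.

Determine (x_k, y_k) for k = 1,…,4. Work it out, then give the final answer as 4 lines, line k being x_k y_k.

d=74: √d = [8; 1,1,1,1,16] (ℓ=5, odd), read p_9/q_9
step 0: (8, 1)  from 8·(1,0) + (0,1)
step 1: (9, 1)  from 1·(8,1) + (1,0)
step 2: (17, 2)  from 1·(9,1) + (8,1)
step 3: (26, 3)  from 1·(17,2) + (9,1)
…
step 7: (1471, 171)  from 1·(757,88) + (714,83)
step 8: (2228, 259)  from 1·(1471,171) + (757,88)
step 9: (3699, 430)  from 1·(2228,259) + (1471,171)
(x₁, y₁) = (3699, 430);  3699² − 74·430² = 1 ✓
(x_2, y_2) = (3699·3699 + 74·430·430, 3699·430 + 430·3699) = (27365201, 3181140)
(x_3, y_3) = (3699·27365201 + 74·430·3181140, 3699·3181140 + 430·27365201) = (202447753299, 23534073290)
(x_4, y_4) = (3699·202447753299 + 74·430·23534073290, 3699·23534073290 + 430·202447753299) = (1497708451540801, 174105071018280)

3699 430
27365201 3181140
202447753299 23534073290
1497708451540801 174105071018280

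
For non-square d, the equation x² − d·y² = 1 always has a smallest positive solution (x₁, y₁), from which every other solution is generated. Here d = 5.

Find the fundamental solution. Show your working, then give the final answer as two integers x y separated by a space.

9 4

d=5: √d = [2; 4] (ℓ=1, odd), read p_1/q_1
step 0: (2, 1)  from 2·(1,0) + (0,1)
step 1: (9, 4)  from 4·(2,1) + (1,0)
→ (9, 4).  Check: 9²=81, 5·4²=80, difference 1.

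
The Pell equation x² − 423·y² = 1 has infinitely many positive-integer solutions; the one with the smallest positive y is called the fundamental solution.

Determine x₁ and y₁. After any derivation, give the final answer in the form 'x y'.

4607 224

√423 = [20; 1,1,3,4,3,1,1,40, …], period ℓ=8 (even) → k=7
i=0: a=20 ⇒ p=20, q=1
…
i=4: a=4 ⇒ p=617, q=30
…
i=6: a=1 ⇒ p=2612, q=127
i=7: a=1 ⇒ p=4607, q=224
→ (4607, 224).  Check: 4607²=21224449, 423·224²=21224448, difference 1.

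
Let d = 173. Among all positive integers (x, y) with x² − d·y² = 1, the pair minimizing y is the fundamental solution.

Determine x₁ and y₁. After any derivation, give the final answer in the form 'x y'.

√173 = [13; 6,1,1,6,26, …], period ℓ=5 (odd) → k=9
a_0=13:  p_0=13·1+0=13,  q_0=13·0+1=1
a_1=6:  p_1=6·13+1=79,  q_1=6·1+0=6
a_2=1:  p_2=1·79+13=92,  q_2=1·6+1=7
…
a_4=6:  p_4=6·171+92=1118,  q_4=6·13+7=85
a_5=26:  p_5=26·1118+171=29239,  q_5=26·85+13=2223
a_6=6:  p_6=6·29239+1118=176552,  q_6=6·2223+85=13423
a_7=1:  p_7=1·176552+29239=205791,  q_7=1·13423+2223=15646
a_8=1:  p_8=1·205791+176552=382343,  q_8=1·15646+13423=29069
a_9=6:  p_9=6·382343+205791=2499849,  q_9=6·29069+15646=190060
fundamental: x₁=2499849, y₁=190060  (since 6249245022801 − 173·36122803600 = 1)

2499849 190060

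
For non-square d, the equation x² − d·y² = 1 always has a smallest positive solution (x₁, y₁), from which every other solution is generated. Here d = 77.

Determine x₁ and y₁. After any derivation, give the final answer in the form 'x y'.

351 40

[8; 1,3,2,3,1,16] for √77; ℓ=6 ⇒ convergent index 5
step 0: (8, 1)  from 8·(1,0) + (0,1)
…
step 3: (79, 9)  from 2·(35,4) + (9,1)
step 4: (272, 31)  from 3·(79,9) + (35,4)
step 5: (351, 40)  from 1·(272,31) + (79,9)
→ (351, 40).  Check: 351²=123201, 77·40²=123200, difference 1.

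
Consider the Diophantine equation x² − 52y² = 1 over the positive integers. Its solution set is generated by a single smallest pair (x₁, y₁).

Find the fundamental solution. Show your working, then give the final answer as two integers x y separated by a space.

d=52: √d = [7; 4,1,2,1,4,14] (ℓ=6, even), read p_5/q_5
a_0=7:  p_0=7·1+0=7,  q_0=7·0+1=1
…
a_2=1:  p_2=1·29+7=36,  q_2=1·4+1=5
a_3=2:  p_3=2·36+29=101,  q_3=2·5+4=14
a_4=1:  p_4=1·101+36=137,  q_4=1·14+5=19
a_5=4:  p_5=4·137+101=649,  q_5=4·19+14=90
→ (649, 90).  Check: 649²=421201, 52·90²=421200, difference 1.

649 90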